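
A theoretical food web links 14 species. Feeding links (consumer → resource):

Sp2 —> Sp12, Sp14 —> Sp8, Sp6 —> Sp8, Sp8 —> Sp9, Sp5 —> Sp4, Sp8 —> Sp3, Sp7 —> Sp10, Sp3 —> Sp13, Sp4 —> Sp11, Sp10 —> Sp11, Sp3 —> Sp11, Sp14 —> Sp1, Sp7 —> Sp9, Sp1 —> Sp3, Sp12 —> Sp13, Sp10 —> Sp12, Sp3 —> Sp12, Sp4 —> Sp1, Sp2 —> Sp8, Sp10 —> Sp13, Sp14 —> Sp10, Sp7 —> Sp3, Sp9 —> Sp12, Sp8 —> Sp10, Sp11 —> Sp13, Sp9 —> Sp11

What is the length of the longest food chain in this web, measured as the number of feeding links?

One longest chain: Sp13 → Sp11 → Sp3 → Sp1 → Sp4 → Sp5.
It has 6 species and 5 links.

5 links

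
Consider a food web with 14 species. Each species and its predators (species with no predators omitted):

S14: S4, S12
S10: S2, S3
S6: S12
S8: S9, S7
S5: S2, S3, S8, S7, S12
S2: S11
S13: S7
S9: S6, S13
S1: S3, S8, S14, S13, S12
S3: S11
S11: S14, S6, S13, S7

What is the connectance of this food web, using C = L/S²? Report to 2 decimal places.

The web has S = 14 species and L = 26 feeding links.
C = L / S² = 26 / 196 = 0.1327 ≈ 0.13.

C = 0.13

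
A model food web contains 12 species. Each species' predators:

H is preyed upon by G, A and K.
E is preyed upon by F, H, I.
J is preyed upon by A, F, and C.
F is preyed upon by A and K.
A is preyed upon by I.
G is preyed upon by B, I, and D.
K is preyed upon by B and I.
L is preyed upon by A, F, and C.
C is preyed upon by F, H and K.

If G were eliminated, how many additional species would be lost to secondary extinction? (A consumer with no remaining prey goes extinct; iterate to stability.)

Remove G.
Round 1: D (all prey gone) → extinct.
No further losses. Total secondary extinctions: 1.

1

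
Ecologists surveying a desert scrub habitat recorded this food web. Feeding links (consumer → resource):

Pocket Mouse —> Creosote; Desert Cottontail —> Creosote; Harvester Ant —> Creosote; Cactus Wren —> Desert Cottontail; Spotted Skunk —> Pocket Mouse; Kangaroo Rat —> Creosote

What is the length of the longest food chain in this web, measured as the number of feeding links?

One longest chain: Creosote → Desert Cottontail → Cactus Wren.
It has 3 species and 2 links.

2 links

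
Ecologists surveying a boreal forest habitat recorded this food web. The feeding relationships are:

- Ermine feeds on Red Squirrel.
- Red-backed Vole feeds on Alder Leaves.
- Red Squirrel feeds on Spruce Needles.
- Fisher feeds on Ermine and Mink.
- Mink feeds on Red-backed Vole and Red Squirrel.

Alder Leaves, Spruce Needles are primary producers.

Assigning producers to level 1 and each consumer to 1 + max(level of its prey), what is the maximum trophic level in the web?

4

Producers (level 1): Alder Leaves, Spruce Needles.
Spruce Needles → Red Squirrel → Ermine → Fisher gives Fisher level 4.
No species has a prey at level 4, so no species reaches level 5.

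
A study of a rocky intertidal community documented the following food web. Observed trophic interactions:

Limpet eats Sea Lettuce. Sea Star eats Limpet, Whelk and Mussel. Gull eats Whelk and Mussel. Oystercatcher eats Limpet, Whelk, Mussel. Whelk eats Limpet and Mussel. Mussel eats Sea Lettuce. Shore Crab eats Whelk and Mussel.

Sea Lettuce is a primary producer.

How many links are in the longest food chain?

3 links

One longest chain: Sea Lettuce → Limpet → Whelk → Oystercatcher.
It has 4 species and 3 links.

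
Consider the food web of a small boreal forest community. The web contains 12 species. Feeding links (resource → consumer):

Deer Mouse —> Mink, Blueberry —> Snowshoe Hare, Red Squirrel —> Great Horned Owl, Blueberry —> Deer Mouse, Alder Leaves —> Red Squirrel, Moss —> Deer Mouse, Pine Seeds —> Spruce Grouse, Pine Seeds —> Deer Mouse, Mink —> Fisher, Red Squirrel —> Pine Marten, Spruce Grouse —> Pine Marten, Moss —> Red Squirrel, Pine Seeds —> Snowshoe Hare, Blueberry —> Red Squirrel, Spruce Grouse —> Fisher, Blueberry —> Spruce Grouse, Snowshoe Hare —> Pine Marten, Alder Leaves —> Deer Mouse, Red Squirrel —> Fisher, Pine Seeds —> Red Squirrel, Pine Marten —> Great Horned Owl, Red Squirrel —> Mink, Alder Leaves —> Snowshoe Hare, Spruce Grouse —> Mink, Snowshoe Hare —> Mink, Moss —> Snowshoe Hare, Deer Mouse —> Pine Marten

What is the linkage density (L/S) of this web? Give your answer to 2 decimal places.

L/S = 2.25

There are L = 27 links among S = 12 species.
L/S = 27/12 = 2.2500 ≈ 2.25.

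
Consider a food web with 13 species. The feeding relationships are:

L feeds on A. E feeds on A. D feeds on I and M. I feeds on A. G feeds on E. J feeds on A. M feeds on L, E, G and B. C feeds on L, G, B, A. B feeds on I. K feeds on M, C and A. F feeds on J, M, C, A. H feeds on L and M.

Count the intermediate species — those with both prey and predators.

8

Intermediate species (has both prey and predators): J, L, E, I, G, B, C, M.
Count: 8.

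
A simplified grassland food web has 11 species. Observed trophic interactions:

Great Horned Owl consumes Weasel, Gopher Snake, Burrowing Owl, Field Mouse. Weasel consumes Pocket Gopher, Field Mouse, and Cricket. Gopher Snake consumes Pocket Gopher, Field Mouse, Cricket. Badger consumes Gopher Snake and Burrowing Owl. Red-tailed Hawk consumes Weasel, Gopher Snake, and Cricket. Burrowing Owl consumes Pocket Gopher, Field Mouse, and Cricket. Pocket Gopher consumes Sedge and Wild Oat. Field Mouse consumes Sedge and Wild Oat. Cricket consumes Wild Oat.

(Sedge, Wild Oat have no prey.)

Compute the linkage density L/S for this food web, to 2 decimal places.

There are L = 23 links among S = 11 species.
L/S = 23/11 = 2.0909 ≈ 2.09.

L/S = 2.09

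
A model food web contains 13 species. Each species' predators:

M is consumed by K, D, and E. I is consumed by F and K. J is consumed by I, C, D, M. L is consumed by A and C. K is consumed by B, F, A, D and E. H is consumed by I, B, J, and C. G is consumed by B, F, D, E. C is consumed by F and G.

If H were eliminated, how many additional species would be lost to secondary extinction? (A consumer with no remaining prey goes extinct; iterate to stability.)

Remove H.
Round 1: J (all prey gone) → extinct.
Round 2: M (all prey gone), I (all prey gone) → extinct.
Round 3: K (all prey gone) → extinct.
No further losses. Total secondary extinctions: 4.

4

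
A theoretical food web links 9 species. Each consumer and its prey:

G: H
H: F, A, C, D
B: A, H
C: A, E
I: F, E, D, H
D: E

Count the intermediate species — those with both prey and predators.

Intermediate species (has both prey and predators): C, D, H.
Count: 3.

3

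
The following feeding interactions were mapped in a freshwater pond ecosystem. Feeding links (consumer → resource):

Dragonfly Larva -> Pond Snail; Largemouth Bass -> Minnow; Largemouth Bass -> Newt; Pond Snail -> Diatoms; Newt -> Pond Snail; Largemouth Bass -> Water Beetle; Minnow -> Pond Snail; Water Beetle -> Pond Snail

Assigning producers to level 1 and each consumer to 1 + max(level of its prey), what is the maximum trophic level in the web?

Producers (level 1): Diatoms.
Diatoms → Pond Snail → Newt → Largemouth Bass gives Largemouth Bass level 4.
No species has a prey at level 4, so no species reaches level 5.

4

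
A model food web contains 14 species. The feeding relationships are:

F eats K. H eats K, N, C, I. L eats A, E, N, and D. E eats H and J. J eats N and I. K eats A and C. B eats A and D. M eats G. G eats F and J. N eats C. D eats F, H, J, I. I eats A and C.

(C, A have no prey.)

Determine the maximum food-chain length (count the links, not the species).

One longest chain: C → K → F → D → B.
It has 5 species and 4 links.

4 links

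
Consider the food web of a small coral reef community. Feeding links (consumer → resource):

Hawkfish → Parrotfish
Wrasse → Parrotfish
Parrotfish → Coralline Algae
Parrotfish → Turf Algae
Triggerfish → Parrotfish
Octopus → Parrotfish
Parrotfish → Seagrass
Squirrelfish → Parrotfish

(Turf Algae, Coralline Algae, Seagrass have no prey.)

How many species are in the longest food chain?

3 species

One longest chain: Turf Algae → Parrotfish → Squirrelfish.
It has 3 species and 2 links.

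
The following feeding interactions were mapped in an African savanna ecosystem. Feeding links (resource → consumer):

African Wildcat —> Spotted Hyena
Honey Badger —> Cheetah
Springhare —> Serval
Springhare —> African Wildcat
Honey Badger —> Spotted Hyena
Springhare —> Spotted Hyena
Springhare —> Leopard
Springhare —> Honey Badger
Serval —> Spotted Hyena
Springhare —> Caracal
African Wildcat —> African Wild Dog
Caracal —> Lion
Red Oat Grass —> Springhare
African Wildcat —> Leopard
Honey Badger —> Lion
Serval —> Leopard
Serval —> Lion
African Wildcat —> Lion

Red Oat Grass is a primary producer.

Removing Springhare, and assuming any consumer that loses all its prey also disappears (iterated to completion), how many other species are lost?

Remove Springhare.
Round 1: Caracal (all prey gone), African Wildcat (all prey gone), Honey Badger (all prey gone), Serval (all prey gone) → extinct.
Round 2: African Wild Dog (all prey gone), Lion (all prey gone), Spotted Hyena (all prey gone), Leopard (all prey gone), Cheetah (all prey gone) → extinct.
No further losses. Total secondary extinctions: 9.

9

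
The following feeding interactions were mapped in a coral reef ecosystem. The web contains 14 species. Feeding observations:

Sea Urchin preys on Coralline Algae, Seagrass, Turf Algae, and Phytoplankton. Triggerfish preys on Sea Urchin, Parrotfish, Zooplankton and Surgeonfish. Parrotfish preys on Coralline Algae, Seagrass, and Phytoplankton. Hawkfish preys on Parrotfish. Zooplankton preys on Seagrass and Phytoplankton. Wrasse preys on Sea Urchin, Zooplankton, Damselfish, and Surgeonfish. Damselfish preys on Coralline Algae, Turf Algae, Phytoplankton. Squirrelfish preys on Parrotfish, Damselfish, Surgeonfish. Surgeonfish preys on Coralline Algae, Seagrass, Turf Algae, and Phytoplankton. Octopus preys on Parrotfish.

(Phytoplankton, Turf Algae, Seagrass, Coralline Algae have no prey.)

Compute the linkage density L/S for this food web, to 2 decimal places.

L/S = 2.07

There are L = 29 links among S = 14 species.
L/S = 29/14 = 2.0714 ≈ 2.07.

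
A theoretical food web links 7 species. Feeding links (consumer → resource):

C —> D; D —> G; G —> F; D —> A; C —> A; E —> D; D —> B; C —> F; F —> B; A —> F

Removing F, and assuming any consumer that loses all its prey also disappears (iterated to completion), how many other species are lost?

Remove F.
Round 1: G (all prey gone), A (all prey gone) → extinct.
No further losses. Total secondary extinctions: 2.

2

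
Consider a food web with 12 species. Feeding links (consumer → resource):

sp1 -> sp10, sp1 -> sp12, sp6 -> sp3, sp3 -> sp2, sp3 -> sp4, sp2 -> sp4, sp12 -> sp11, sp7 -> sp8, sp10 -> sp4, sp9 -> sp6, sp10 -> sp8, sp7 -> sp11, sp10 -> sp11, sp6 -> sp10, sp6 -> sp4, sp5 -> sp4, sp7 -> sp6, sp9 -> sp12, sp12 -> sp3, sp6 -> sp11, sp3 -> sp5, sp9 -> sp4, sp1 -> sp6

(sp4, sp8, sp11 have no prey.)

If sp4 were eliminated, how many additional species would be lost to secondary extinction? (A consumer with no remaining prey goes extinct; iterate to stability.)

Remove sp4.
Round 1: sp2 (all prey gone), sp5 (all prey gone) → extinct.
Round 2: sp3 (all prey gone) → extinct.
No further losses. Total secondary extinctions: 3.

3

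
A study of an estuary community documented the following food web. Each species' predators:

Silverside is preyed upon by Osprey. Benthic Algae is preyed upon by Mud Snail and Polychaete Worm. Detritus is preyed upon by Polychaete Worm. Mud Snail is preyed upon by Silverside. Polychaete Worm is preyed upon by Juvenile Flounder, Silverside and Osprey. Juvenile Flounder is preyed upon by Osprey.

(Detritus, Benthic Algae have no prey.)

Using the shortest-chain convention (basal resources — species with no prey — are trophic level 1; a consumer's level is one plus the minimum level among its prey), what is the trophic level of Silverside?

Detritus has no prey (basal) → level 1.
Polychaete Worm eats Detritus → level 2.
Silverside eats Polychaete Worm → level 3.
No prey of Silverside is below level 2, so 3 is the minimum.

Trophic level 3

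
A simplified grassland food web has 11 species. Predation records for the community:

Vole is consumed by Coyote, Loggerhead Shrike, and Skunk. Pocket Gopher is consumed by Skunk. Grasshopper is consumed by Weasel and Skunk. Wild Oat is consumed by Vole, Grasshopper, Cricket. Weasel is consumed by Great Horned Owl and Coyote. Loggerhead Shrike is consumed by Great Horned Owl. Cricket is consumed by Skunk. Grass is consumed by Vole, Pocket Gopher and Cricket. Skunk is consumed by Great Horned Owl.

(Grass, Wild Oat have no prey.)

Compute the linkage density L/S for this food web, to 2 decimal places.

L/S = 1.55

There are L = 17 links among S = 11 species.
L/S = 17/11 = 1.5455 ≈ 1.55.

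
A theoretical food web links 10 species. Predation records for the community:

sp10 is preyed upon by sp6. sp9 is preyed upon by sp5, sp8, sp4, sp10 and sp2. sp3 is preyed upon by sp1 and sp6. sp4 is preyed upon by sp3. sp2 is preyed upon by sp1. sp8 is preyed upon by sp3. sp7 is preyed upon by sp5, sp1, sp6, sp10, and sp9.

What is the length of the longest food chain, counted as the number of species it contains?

One longest chain: sp7 → sp9 → sp4 → sp3 → sp6.
It has 5 species and 4 links.

5 species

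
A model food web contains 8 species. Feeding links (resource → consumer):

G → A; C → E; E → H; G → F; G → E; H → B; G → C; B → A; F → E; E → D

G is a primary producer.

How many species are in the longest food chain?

One longest chain: G → F → E → H → B → A.
It has 6 species and 5 links.

6 species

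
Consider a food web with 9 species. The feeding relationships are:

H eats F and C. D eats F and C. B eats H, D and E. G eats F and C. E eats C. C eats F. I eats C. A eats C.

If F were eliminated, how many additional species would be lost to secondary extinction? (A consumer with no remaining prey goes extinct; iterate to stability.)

8

Remove F.
Round 1: C (all prey gone) → extinct.
Round 2: G (all prey gone), D (all prey gone), I (all prey gone), E (all prey gone), H (all prey gone), A (all prey gone) → extinct.
Round 3: B (all prey gone) → extinct.
No further losses. Total secondary extinctions: 8.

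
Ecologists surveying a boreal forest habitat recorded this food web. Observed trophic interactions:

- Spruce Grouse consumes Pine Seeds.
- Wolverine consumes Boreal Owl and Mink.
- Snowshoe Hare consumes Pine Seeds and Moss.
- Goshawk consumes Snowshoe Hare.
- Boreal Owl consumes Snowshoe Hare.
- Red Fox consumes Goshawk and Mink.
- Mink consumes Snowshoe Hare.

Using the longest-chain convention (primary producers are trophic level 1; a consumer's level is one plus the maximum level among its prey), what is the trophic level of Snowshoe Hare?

Trophic level 2

Pine Seeds is a producer → level 1.
Snowshoe Hare eats Pine Seeds (level 1); other prey at levels: Moss 1 → level 2.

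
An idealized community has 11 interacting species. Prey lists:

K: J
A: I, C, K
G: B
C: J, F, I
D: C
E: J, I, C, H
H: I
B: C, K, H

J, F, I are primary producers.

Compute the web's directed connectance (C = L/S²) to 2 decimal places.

The web has S = 11 species and L = 17 feeding links.
C = L / S² = 17 / 121 = 0.1405 ≈ 0.14.

C = 0.14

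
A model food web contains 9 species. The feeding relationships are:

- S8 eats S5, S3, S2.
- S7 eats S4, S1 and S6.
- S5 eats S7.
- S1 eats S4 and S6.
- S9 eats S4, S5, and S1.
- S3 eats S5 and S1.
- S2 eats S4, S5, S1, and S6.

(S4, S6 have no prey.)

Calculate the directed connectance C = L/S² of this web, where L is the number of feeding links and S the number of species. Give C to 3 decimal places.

The web has S = 9 species and L = 18 feeding links.
C = L / S² = 18 / 81 = 0.2222 ≈ 0.222.

C = 0.222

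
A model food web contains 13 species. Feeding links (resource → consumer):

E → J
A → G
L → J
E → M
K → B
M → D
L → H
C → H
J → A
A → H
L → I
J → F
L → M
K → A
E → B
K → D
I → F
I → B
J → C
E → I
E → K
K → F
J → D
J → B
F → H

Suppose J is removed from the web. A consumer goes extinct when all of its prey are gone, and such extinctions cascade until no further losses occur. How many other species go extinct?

1

Remove J.
Round 1: C (all prey gone) → extinct.
No further losses. Total secondary extinctions: 1.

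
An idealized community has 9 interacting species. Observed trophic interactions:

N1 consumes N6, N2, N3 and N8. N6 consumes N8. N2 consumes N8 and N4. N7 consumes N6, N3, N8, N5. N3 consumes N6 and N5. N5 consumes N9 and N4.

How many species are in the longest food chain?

4 species

One longest chain: N9 → N5 → N3 → N1.
It has 4 species and 3 links.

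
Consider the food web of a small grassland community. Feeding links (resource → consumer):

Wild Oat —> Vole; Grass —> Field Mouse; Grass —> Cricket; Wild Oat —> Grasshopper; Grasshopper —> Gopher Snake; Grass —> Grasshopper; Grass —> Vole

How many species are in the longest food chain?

One longest chain: Wild Oat → Grasshopper → Gopher Snake.
It has 3 species and 2 links.

3 species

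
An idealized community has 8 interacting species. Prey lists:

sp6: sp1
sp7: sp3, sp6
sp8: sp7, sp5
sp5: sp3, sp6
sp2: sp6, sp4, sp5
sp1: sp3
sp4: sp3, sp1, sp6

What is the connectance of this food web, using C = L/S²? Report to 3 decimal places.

C = 0.219

The web has S = 8 species and L = 14 feeding links.
C = L / S² = 14 / 64 = 0.2188 ≈ 0.219.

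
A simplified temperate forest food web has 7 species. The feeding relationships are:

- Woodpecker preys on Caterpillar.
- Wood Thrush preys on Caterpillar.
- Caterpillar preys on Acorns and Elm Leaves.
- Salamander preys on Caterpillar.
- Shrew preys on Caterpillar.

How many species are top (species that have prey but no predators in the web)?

Top species (has prey, but nothing eats it): Woodpecker, Wood Thrush, Shrew, Salamander.
Count: 4.

4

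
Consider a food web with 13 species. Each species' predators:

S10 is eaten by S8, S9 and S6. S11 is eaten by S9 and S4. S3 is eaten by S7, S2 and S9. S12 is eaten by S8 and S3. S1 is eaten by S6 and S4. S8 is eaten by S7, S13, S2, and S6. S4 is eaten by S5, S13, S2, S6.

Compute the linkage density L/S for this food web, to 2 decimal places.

There are L = 20 links among S = 13 species.
L/S = 20/13 = 1.5385 ≈ 1.54.

L/S = 1.54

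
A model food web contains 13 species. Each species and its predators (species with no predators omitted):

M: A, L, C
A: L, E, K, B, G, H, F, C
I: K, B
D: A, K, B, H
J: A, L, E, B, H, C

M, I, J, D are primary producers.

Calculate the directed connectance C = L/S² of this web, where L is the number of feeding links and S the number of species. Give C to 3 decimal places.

The web has S = 13 species and L = 23 feeding links.
C = L / S² = 23 / 169 = 0.1361 ≈ 0.136.

C = 0.136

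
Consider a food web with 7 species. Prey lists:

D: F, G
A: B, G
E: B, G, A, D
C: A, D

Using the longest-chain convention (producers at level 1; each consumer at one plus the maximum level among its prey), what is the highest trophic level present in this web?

3

Producers (level 1): F, B, G.
B → A → E gives E level 3.
No species has a prey at level 3, so no species reaches level 4.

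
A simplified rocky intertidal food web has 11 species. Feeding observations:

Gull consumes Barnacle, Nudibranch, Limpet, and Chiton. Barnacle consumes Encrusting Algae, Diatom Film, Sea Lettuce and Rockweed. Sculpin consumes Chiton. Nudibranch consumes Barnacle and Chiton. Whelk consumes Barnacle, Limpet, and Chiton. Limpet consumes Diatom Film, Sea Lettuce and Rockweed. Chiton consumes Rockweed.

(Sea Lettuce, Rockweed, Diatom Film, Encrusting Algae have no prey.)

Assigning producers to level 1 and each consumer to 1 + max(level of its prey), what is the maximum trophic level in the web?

4

Producers (level 1): Sea Lettuce, Rockweed, Diatom Film, Encrusting Algae.
Sea Lettuce → Barnacle → Nudibranch → Gull gives Gull level 4.
No species has a prey at level 4, so no species reaches level 5.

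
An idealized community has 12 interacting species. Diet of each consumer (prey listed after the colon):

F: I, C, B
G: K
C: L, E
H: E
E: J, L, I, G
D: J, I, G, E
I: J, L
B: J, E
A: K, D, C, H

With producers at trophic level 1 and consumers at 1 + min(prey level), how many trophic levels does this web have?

Producers (level 1): J, K, L.
Following each consumer down to its lowest-level prey: J → E → H (levels 1 through 3).
All prey of H (E 2) are at level 2 or above, so H is at level 1 + 2 = 3.
Every consumer has at least one prey at level 2 or below, so none exceeds level 3.

3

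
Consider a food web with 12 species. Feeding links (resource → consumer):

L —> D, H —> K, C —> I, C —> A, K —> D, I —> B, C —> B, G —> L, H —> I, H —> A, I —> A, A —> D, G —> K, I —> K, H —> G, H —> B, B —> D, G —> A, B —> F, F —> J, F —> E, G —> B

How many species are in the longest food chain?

5 species

One longest chain: C → I → B → F → E.
It has 5 species and 4 links.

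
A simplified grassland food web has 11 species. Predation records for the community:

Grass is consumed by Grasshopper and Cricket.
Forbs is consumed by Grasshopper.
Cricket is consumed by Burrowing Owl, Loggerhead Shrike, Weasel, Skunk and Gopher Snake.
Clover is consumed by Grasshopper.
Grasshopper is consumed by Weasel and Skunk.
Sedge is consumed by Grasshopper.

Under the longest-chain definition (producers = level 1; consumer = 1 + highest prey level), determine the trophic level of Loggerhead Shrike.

Trophic level 3

Grass is a producer → level 1.
Cricket eats Grass → level 2.
Loggerhead Shrike eats Cricket → level 3.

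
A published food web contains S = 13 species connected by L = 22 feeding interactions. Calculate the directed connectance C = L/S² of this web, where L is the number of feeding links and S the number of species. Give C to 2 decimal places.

C = 0.13

The web has S = 13 species and L = 22 feeding links.
C = L / S² = 22 / 169 = 0.1302 ≈ 0.13.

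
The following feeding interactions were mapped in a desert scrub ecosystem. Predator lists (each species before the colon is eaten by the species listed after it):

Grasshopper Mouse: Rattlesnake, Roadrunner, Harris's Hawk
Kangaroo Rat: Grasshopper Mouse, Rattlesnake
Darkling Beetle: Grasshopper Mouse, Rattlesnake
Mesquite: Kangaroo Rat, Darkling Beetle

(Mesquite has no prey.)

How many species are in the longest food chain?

4 species

One longest chain: Mesquite → Kangaroo Rat → Grasshopper Mouse → Rattlesnake.
It has 4 species and 3 links.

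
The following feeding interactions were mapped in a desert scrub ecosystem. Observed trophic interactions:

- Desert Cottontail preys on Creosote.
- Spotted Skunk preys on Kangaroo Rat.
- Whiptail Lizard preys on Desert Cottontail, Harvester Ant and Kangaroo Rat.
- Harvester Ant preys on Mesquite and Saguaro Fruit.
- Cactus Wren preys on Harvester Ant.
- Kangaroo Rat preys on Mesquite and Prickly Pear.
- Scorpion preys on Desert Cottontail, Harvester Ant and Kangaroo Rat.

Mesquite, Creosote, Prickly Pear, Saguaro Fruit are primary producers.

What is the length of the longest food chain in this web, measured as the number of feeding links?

2 links

One longest chain: Mesquite → Harvester Ant → Cactus Wren.
It has 3 species and 2 links.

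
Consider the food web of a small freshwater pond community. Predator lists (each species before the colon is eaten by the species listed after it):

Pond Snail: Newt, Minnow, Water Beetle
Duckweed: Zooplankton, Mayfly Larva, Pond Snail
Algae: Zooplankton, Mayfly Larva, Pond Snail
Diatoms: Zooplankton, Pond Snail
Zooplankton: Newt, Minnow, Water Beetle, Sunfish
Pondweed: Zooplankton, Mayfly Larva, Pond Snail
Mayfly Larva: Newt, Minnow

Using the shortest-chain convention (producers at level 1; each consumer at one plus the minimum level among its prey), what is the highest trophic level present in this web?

3

Producers (level 1): Algae, Duckweed, Diatoms, Pondweed.
Following each consumer down to its lowest-level prey: Algae → Zooplankton → Sunfish (levels 1 through 3).
All prey of Sunfish (Zooplankton 2) are at level 2 or above, so Sunfish is at level 1 + 2 = 3.
Every consumer has at least one prey at level 2 or below, so none exceeds level 3.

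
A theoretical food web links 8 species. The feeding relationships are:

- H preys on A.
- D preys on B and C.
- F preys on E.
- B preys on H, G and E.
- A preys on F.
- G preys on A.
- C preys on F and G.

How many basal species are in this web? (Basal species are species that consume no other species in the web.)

1

Basal species (no prey listed): E.
Count: 1.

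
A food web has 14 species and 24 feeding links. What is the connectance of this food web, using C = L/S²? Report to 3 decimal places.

C = 0.122

The web has S = 14 species and L = 24 feeding links.
C = L / S² = 24 / 196 = 0.1224 ≈ 0.122.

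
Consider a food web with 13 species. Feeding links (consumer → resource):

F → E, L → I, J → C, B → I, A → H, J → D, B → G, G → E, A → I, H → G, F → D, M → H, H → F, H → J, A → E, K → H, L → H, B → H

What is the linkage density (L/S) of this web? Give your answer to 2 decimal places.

L/S = 1.38

There are L = 18 links among S = 13 species.
L/S = 18/13 = 1.3846 ≈ 1.38.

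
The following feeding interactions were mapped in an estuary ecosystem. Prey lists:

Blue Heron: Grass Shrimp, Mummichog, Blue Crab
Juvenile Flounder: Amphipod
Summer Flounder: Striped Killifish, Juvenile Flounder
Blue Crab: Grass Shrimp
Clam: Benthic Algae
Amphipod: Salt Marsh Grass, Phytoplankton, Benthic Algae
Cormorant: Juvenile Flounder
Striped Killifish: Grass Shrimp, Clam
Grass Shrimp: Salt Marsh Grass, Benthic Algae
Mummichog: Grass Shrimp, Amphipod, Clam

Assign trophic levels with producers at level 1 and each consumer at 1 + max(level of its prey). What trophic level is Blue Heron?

Salt Marsh Grass is a producer → level 1.
Grass Shrimp eats Salt Marsh Grass (level 1); other prey at levels: Benthic Algae 1 → level 2.
Blue Crab eats Grass Shrimp → level 3.
Blue Heron eats Blue Crab (level 3); other prey at levels: Grass Shrimp 2, Mummichog 3 → level 4.

Trophic level 4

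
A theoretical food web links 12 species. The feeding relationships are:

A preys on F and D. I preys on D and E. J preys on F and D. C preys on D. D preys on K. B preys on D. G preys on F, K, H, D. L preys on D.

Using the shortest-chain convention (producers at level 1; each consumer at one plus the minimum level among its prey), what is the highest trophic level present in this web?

3

Producers (level 1): E, F, K, H.
Following each consumer down to its lowest-level prey: K → D → L (levels 1 through 3).
All prey of L (D 2) are at level 2 or above, so L is at level 1 + 2 = 3.
Every consumer has at least one prey at level 2 or below, so none exceeds level 3.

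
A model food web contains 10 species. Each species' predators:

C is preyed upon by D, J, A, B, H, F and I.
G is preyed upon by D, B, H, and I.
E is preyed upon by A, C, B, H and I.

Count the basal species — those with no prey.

Basal species (no prey listed): G, E.
Count: 2.

2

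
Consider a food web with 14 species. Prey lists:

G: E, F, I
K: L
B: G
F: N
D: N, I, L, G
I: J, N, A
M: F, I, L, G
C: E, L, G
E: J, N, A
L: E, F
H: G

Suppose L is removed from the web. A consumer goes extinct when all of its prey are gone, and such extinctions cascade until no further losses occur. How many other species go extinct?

1

Remove L.
Round 1: K (all prey gone) → extinct.
No further losses. Total secondary extinctions: 1.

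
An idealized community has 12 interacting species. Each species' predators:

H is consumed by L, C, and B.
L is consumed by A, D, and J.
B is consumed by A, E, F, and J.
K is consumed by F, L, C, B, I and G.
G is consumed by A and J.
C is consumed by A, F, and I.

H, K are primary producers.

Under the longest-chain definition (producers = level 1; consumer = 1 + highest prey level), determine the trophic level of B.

H is a producer → level 1.
B eats H (level 1); other prey at levels: K 1 → level 2.

Trophic level 2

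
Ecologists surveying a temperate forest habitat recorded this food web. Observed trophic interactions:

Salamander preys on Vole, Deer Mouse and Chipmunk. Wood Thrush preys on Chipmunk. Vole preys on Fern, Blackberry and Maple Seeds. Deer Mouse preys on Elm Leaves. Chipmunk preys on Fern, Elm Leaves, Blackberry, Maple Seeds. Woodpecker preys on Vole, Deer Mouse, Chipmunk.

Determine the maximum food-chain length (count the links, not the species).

One longest chain: Blackberry → Vole → Salamander.
It has 3 species and 2 links.

2 links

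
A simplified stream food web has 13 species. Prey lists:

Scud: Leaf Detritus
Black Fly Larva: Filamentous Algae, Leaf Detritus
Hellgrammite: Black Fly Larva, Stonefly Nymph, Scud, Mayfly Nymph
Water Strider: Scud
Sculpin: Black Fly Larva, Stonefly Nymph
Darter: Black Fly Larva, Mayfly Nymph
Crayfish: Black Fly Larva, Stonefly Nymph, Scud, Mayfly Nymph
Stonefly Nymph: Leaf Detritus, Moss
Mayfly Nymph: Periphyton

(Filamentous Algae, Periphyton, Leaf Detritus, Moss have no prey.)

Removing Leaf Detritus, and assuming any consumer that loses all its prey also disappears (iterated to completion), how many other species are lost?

Remove Leaf Detritus.
Round 1: Scud (all prey gone) → extinct.
Round 2: Water Strider (all prey gone) → extinct.
No further losses. Total secondary extinctions: 2.

2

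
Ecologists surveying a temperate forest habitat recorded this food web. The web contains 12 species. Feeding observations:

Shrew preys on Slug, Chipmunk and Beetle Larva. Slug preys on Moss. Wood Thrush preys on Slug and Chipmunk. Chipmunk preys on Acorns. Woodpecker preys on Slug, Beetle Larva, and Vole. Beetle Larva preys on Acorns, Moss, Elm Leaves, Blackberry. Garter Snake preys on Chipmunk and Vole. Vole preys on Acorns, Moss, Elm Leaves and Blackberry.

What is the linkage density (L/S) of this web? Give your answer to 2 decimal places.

L/S = 1.67

There are L = 20 links among S = 12 species.
L/S = 20/12 = 1.6667 ≈ 1.67.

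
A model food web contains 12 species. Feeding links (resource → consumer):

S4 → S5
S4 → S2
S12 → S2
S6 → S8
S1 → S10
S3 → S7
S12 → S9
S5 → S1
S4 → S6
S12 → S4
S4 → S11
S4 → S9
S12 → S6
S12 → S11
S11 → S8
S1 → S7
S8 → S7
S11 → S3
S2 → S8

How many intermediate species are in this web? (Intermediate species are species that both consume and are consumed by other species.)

8

Intermediate species (has both prey and predators): S4, S5, S6, S11, S2, S3, S8, S1.
Count: 8.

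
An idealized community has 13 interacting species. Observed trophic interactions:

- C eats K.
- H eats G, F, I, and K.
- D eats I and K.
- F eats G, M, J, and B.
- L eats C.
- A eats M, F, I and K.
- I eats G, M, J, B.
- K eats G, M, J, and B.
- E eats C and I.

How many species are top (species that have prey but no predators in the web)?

Top species (has prey, but nothing eats it): H, D, A, E, L.
Count: 5.

5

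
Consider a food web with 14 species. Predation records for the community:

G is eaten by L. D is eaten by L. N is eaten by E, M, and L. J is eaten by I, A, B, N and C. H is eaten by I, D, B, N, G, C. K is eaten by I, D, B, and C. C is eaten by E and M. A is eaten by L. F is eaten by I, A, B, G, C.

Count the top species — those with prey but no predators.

5

Top species (has prey, but nothing eats it): B, I, L, E, M.
Count: 5.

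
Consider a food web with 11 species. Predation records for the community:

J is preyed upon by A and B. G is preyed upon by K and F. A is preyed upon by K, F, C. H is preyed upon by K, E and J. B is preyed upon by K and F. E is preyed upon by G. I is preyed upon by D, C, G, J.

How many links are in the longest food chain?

One longest chain: H → E → G → F.
It has 4 species and 3 links.

3 links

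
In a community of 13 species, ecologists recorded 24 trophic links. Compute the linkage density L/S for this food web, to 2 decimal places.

There are L = 24 links among S = 13 species.
L/S = 24/13 = 1.8462 ≈ 1.85.

L/S = 1.85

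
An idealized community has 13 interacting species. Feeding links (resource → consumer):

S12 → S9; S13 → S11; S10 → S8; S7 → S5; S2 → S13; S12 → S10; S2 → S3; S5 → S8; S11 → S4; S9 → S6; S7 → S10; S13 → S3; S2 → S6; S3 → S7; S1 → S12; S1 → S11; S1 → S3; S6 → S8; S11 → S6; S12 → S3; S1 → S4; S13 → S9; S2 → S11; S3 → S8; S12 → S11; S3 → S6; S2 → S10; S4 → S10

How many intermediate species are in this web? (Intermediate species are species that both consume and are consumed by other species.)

Intermediate species (has both prey and predators): S12, S13, S9, S11, S3, S6, S4, S7, S5, S10.
Count: 10.

10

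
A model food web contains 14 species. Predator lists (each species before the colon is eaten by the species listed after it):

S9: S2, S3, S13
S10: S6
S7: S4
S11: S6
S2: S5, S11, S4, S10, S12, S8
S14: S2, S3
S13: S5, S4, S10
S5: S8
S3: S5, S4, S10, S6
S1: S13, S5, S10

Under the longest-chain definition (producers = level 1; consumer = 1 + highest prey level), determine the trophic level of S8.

S14 is a producer → level 1.
S2 eats S14 (level 1); other prey at levels: S9 1 → level 2.
S5 eats S2 (level 2); other prey at levels: S1 1, S3 2, S13 2 → level 3.
S8 eats S5 (level 3); other prey at levels: S2 2 → level 4.

Trophic level 4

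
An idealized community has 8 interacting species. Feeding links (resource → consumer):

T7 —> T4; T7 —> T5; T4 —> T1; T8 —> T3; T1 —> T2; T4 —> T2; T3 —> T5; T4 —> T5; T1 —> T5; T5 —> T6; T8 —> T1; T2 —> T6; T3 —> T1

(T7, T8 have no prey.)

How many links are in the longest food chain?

One longest chain: T7 → T4 → T1 → T5 → T6.
It has 5 species and 4 links.

4 links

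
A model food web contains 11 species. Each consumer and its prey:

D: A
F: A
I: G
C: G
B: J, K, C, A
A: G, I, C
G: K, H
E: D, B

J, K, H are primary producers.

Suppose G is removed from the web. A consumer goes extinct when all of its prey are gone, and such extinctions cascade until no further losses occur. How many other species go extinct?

Remove G.
Round 1: I (all prey gone), C (all prey gone) → extinct.
Round 2: A (all prey gone) → extinct.
Round 3: D (all prey gone), F (all prey gone) → extinct.
No further losses. Total secondary extinctions: 5.

5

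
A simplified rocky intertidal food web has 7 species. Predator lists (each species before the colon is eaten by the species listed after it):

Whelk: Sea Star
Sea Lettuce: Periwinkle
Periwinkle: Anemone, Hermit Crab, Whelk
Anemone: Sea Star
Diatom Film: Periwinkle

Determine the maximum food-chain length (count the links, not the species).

One longest chain: Sea Lettuce → Periwinkle → Anemone → Sea Star.
It has 4 species and 3 links.

3 links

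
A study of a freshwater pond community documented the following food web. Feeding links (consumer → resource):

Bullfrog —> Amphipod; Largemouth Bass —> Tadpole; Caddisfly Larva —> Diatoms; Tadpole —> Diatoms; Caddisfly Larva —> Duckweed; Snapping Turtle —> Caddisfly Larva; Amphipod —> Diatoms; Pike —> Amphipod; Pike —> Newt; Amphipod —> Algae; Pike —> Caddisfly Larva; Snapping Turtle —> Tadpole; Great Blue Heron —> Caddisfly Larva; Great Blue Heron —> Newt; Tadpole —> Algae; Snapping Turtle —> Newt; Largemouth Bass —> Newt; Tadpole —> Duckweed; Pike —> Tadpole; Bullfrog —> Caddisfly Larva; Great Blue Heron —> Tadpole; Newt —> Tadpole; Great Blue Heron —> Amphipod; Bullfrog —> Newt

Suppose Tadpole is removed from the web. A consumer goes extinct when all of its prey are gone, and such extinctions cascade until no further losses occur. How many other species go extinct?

2

Remove Tadpole.
Round 1: Newt (all prey gone) → extinct.
Round 2: Largemouth Bass (all prey gone) → extinct.
No further losses. Total secondary extinctions: 2.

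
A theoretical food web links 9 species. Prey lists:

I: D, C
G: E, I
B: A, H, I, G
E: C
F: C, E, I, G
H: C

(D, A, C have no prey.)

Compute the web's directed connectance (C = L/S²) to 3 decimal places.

C = 0.173

The web has S = 9 species and L = 14 feeding links.
C = L / S² = 14 / 81 = 0.1728 ≈ 0.173.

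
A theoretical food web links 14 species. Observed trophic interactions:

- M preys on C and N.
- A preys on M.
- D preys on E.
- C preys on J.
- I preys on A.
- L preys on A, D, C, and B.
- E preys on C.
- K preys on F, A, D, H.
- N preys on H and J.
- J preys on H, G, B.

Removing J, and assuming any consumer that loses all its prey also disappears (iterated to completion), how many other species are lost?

3

Remove J.
Round 1: C (all prey gone) → extinct.
Round 2: E (all prey gone) → extinct.
Round 3: D (all prey gone) → extinct.
No further losses. Total secondary extinctions: 3.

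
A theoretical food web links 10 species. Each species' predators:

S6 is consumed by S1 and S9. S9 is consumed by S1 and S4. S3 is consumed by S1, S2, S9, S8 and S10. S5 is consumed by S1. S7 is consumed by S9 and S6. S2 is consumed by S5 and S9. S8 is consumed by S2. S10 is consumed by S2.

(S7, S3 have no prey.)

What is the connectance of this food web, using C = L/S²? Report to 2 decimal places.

C = 0.16

The web has S = 10 species and L = 16 feeding links.
C = L / S² = 16 / 100 = 0.1600 ≈ 0.16.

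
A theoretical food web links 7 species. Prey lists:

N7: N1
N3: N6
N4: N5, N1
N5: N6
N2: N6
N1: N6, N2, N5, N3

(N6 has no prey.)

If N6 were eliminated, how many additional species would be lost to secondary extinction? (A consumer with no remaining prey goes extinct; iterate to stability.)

6

Remove N6.
Round 1: N2 (all prey gone), N5 (all prey gone), N3 (all prey gone) → extinct.
Round 2: N1 (all prey gone) → extinct.
Round 3: N4 (all prey gone), N7 (all prey gone) → extinct.
No further losses. Total secondary extinctions: 6.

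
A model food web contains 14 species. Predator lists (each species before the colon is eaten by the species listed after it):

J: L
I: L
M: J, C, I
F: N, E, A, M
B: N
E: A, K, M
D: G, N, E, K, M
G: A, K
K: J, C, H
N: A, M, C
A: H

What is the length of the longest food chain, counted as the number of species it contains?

One longest chain: D → N → M → J → L.
It has 5 species and 4 links.

5 species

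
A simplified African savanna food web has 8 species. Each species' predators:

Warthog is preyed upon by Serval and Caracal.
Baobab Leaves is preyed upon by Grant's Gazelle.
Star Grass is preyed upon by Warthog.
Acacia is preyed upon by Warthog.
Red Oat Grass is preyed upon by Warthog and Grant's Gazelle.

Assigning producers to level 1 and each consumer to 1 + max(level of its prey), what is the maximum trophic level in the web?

3

Producers (level 1): Baobab Leaves, Star Grass, Red Oat Grass, Acacia.
Star Grass → Warthog → Caracal gives Caracal level 3.
No species has a prey at level 3, so no species reaches level 4.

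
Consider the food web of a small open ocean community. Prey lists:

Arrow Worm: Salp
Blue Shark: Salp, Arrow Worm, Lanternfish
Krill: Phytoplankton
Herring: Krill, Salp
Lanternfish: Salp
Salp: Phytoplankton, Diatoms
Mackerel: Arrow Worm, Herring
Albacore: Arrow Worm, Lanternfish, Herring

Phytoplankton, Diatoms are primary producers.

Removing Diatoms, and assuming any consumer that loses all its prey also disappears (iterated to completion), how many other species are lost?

Remove Diatoms.
Every predator of it retains at least one other prey: Salp still has Phytoplankton.
No consumer loses all prey, so no secondary extinctions occur.

0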